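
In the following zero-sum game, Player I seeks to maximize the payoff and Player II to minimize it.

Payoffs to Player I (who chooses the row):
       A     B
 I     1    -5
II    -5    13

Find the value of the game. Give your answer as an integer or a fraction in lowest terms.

Row minima are -5 and -5, so Player I's maximin is -5; column maxima are 1 and 13, so Player II's minimax is 1. These differ, so the equilibrium is in mixed strategies.
Let Player I play I with probability p. Player II is indifferent when p − 5(1−p) = −5p + 13(1−p), giving p = 3/4.
Let Player II play A with probability q. Player I is indifferent when q − 5(1−q) = −5q + 13(1−q), giving q = 3/4.
The value is 1·(3/4) + (-5)·(1/4) = -1/2.

-1/2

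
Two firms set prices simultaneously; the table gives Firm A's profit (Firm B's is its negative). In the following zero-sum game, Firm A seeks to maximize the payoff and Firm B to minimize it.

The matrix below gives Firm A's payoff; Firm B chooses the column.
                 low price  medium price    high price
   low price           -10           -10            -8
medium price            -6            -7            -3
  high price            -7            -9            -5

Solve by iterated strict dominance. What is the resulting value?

Column high price is strictly dominated by low price for Firm B (-10<-8, -6<-3, -7<-5); eliminate high price.
Row high price is strictly dominated by row medium price (-6>-7, -7>-9); eliminate high price.
Row low price is strictly dominated by row medium price (-6>-10, -7>-10); eliminate low price.
Column low price is strictly dominated by medium price for Firm B (-7<-6); eliminate low price.
Only (medium price, medium price) remains, with payoff -7.

-7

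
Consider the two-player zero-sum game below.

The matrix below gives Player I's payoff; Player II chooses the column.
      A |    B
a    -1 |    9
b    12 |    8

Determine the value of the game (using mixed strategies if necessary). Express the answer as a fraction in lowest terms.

58/7

Row minima are -1 and 8, so Player I's maximin is 8; column maxima are 12 and 9, so Player II's minimax is 9. These differ, so the equilibrium is in mixed strategies.
Let Player I play a with probability p. Player II is indifferent when −p + 12(1−p) = 9p + 8(1−p), giving p = 2/7.
Let Player II play A with probability q. Player I is indifferent when −q + 9(1−q) = 12q + 8(1−q), giving q = 1/14.
The value is -1·(1/14) + (9)·(13/14) = 58/7.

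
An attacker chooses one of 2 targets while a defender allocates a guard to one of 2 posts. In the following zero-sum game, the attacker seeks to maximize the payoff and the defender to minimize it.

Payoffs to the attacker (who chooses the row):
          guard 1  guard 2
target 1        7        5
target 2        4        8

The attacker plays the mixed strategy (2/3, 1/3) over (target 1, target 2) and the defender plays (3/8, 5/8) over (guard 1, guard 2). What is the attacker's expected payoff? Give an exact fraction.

6

Against (3/8, 5/8), each row's expected payoff is target 1: 23/4; target 2: 13/2.
Taking the (2/3, 1/3)-weighted average: (2/3)·(23/4) + (1/3)·(13/2) = 6.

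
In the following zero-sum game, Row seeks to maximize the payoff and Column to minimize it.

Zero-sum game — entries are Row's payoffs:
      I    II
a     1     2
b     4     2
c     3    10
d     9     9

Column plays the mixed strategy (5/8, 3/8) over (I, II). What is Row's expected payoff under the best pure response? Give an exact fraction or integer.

9

a: (1)·(5/8) + (2)·(3/8) = 11/8.
b: (4)·(5/8) + (2)·(3/8) = 13/4.
c: (3)·(5/8) + (10)·(3/8) = 45/8.
d: (9)·(5/8) + (9)·(3/8) = 9.
The best pure response is d with expected payoff 9.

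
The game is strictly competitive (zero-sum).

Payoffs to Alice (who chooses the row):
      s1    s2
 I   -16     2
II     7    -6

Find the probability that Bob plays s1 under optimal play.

Row minima are -16 and -6, so Alice's maximin is -6; column maxima are 7 and 2, so Bob's minimax is 2. These differ, so the equilibrium is in mixed strategies.
Let Bob play s1 with probability q. Alice is indifferent when −16q + 2(1−q) = 7q − 6(1−q), giving q = 8/31.

8/31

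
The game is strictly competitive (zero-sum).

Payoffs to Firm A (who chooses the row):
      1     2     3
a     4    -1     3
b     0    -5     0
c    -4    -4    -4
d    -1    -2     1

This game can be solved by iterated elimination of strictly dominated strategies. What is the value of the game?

Row c is strictly dominated by row a (4>-4, -1>-4, 3>-4); eliminate c.
Column 1 is strictly dominated by 2 for Firm B (-1<4, -5<0, -2<-1); eliminate 1.
Row b is strictly dominated by row a (-1>-5, 3>0); eliminate b.
Column 3 is strictly dominated by 2 for Firm B (-1<3, -2<1); eliminate 3.
Row d is strictly dominated by row a (-1>-2); eliminate d.
Only (a, 2) remains, with payoff -1.

-1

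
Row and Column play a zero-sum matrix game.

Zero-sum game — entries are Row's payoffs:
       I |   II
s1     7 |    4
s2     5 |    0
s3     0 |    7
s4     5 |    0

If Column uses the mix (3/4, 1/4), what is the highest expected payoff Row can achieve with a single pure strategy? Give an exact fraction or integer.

s1: (7)·(3/4) + (4)·(1/4) = 25/4.
s2: (5)·(3/4) + (0)·(1/4) = 15/4.
s3: (0)·(3/4) + (7)·(1/4) = 7/4.
s4: (5)·(3/4) + (0)·(1/4) = 15/4.
The best pure response is s1 with expected payoff 25/4.

25/4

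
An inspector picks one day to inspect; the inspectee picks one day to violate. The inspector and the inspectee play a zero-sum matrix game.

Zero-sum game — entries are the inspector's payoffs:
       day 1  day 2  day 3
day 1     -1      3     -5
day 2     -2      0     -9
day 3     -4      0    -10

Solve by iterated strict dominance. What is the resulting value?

Column day 2 is strictly dominated by day 1 for the inspectee (-1<3, -2<0, -4<0); eliminate day 2.
Column day 1 is strictly dominated by day 3 for the inspectee (-5<-1, -9<-2, -10<-4); eliminate day 1.
Row day 2 is strictly dominated by row day 1 (-5>-9); eliminate day 2.
Row day 3 is strictly dominated by row day 1 (-5>-10); eliminate day 3.
Only (day 1, day 3) remains, with payoff -5.

-5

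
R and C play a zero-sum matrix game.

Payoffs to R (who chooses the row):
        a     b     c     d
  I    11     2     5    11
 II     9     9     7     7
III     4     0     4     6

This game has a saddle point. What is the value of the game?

7

Row minima: 2, 7, 0 → R's maximin is 7.
Column maxima: 11, 9, 7, 11 → C's minimax is 7.
They coincide at (II, c), so the value is 7.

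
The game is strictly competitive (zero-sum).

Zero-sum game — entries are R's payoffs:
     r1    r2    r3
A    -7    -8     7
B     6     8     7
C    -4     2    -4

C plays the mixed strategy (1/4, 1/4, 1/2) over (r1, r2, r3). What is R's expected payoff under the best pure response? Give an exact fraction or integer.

A: (-7)·(1/4) + (-8)·(1/4) + (7)·(1/2) = -1/4.
B: (6)·(1/4) + (8)·(1/4) + (7)·(1/2) = 7.
C: (-4)·(1/4) + (2)·(1/4) + (-4)·(1/2) = -5/2.
The best pure response is B with expected payoff 7.

7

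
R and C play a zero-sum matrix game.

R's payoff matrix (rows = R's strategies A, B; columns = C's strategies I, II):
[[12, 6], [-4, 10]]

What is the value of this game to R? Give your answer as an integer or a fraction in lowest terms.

Row minima are 6 and -4, so R's maximin is 6; column maxima are 12 and 10, so C's minimax is 10. These differ, so the equilibrium is in mixed strategies.
Let R play A with probability p. C is indifferent when 12p − 4(1−p) = 6p + 10(1−p), giving p = 7/10.
Let C play I with probability q. R is indifferent when 12q + 6(1−q) = −4q + 10(1−q), giving q = 1/5.
The value is 12·(1/5) + (6)·(4/5) = 36/5.

36/5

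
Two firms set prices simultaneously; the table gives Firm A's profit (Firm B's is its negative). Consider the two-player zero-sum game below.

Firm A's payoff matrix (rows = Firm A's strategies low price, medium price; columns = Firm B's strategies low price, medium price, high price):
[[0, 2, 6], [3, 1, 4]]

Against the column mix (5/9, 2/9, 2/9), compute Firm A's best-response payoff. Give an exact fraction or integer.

25/9

low price: (0)·(5/9) + (2)·(2/9) + (6)·(2/9) = 16/9.
medium price: (3)·(5/9) + (1)·(2/9) + (4)·(2/9) = 25/9.
The best pure response is medium price with expected payoff 25/9.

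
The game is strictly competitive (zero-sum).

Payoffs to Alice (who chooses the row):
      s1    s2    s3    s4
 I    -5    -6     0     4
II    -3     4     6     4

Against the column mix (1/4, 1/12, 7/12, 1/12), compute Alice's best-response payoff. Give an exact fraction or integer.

41/12

I: (-5)·(1/4) + (-6)·(1/12) + (0)·(7/12) + (4)·(1/12) = -17/12.
II: (-3)·(1/4) + (4)·(1/12) + (6)·(7/12) + (4)·(1/12) = 41/12.
The best pure response is II with expected payoff 41/12.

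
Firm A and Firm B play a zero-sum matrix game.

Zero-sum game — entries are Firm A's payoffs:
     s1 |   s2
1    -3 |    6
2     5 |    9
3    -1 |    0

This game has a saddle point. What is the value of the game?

5

Row minima: -3, 5, -1 → Firm A's maximin is 5.
Column maxima: 5, 9 → Firm B's minimax is 5.
They coincide at (2, s1), so the value is 5.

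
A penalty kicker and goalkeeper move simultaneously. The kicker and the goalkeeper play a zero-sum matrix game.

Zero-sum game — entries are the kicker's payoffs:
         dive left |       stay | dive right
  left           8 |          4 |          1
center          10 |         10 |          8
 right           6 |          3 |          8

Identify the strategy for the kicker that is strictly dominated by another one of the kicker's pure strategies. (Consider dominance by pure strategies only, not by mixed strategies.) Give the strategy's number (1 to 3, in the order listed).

1

Compare left with center: 10 > 8, 10 > 4, 8 > 1.
So center strictly dominates left for the kicker; left is strictly dominated.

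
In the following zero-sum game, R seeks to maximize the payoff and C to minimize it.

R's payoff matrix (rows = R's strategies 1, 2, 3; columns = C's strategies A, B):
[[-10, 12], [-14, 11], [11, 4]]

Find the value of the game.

172/29

Row 2 is strictly dominated by row 1, so R never plays it.
The remaining 2×2 game on (1, 3) × (A, B) has no saddle point. Let R play 1 with probability p; indifference gives −10p + 11(1−p) = 12p + 4(1−p), so p = 7/29.
Similarly C's optimal q on A is 8/29, and the value is -10·(8/29) + (12)·(21/29) = 172/29.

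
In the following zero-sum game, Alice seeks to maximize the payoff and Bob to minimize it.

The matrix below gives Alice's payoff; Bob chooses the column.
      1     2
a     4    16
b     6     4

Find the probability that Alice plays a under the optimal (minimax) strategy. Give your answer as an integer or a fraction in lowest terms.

1/7

Row minima are 4 and 4, so Alice's maximin is 4; column maxima are 6 and 16, so Bob's minimax is 6. These differ, so the equilibrium is in mixed strategies.
Let Alice play a with probability p. Bob is indifferent when 4p + 6(1−p) = 16p + 4(1−p), giving p = 1/7.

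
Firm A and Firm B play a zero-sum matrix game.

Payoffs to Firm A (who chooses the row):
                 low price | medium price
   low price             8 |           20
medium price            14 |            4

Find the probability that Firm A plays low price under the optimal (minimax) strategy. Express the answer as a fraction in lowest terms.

5/11

Row minima are 8 and 4, so Firm A's maximin is 8; column maxima are 14 and 20, so Firm B's minimax is 14. These differ, so the equilibrium is in mixed strategies.
Let Firm A play low price with probability p. Firm B is indifferent when 8p + 14(1−p) = 20p + 4(1−p), giving p = 5/11.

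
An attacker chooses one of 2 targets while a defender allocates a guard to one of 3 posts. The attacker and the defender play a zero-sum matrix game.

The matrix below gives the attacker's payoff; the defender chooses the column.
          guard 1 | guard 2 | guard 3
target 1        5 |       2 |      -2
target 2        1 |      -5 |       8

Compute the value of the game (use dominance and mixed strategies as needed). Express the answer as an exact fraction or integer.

6/17

Column guard 1 is strictly dominated by guard 2 for the defender (it gives the attacker more in every row).
The remaining 2×2 game on (target 1, target 2) × (guard 2, guard 3) has no saddle point. Let the attacker play target 1 with probability p; indifference gives 2p − 5(1−p) = −2p + 8(1−p), so p = 13/17.
Similarly the defender's optimal q on guard 2 is 10/17, and the value is 2·(10/17) + (-2)·(7/17) = 6/17.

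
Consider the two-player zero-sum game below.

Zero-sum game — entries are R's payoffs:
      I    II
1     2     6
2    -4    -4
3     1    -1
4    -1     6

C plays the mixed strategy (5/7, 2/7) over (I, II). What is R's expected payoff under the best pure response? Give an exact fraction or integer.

22/7

1: (2)·(5/7) + (6)·(2/7) = 22/7.
2: (-4)·(5/7) + (-4)·(2/7) = -4.
3: (1)·(5/7) + (-1)·(2/7) = 3/7.
4: (-1)·(5/7) + (6)·(2/7) = 1.
The best pure response is 1 with expected payoff 22/7.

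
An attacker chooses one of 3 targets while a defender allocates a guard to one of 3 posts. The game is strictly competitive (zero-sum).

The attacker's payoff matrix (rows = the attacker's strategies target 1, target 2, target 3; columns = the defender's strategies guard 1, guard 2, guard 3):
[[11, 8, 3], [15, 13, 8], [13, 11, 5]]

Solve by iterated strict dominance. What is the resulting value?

Row target 3 is strictly dominated by row target 2 (15>13, 13>11, 8>5); eliminate target 3.
Row target 1 is strictly dominated by row target 2 (15>11, 13>8, 8>3); eliminate target 1.
Column guard 1 is strictly dominated by guard 2 for the defender (13<15); eliminate guard 1.
Column guard 2 is strictly dominated by guard 3 for the defender (8<13); eliminate guard 2.
Only (target 2, guard 3) remains, with payoff 8.

8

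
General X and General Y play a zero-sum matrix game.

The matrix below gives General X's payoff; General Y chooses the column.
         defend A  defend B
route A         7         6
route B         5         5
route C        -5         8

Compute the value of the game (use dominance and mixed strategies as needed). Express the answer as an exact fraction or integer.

Row route B is strictly dominated by row route A, so General X never plays it.
The remaining 2×2 game on (route A, route C) × (defend A, defend B) has no saddle point. Let General X play route A with probability p; indifference gives 7p − 5(1−p) = 6p + 8(1−p), so p = 13/14.
Similarly General Y's optimal q on defend A is 1/7, and the value is 7·(1/7) + (6)·(6/7) = 43/7.

43/7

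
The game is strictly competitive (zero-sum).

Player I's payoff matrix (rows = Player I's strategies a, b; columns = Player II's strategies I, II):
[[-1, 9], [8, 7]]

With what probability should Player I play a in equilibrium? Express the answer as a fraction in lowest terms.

1/11

Row minima are -1 and 7, so Player I's maximin is 7; column maxima are 8 and 9, so Player II's minimax is 8. These differ, so the equilibrium is in mixed strategies.
Let Player I play a with probability p. Player II is indifferent when −p + 8(1−p) = 9p + 7(1−p), giving p = 1/11.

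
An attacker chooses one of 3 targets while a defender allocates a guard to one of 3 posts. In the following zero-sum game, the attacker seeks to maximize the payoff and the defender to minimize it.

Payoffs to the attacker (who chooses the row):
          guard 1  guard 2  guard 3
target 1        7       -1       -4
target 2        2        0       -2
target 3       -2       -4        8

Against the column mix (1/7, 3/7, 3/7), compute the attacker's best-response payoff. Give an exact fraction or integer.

10/7

target 1: (7)·(1/7) + (-1)·(3/7) + (-4)·(3/7) = -8/7.
target 2: (2)·(1/7) + (0)·(3/7) + (-2)·(3/7) = -4/7.
target 3: (-2)·(1/7) + (-4)·(3/7) + (8)·(3/7) = 10/7.
The best pure response is target 3 with expected payoff 10/7.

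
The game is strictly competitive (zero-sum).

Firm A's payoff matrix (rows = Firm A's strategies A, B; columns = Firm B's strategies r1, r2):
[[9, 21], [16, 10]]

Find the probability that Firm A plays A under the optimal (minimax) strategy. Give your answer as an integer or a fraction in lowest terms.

1/3

Row minima are 9 and 10, so Firm A's maximin is 10; column maxima are 16 and 21, so Firm B's minimax is 16. These differ, so the equilibrium is in mixed strategies.
Let Firm A play A with probability p. Firm B is indifferent when 9p + 16(1−p) = 21p + 10(1−p), giving p = 1/3.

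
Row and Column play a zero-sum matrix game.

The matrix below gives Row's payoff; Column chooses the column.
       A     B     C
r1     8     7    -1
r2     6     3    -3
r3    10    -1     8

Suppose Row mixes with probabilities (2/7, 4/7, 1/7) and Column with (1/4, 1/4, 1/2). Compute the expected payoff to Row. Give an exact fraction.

9/4

Against (1/4, 1/4, 1/2), each row's expected payoff is r1: 13/4; r2: 3/4; r3: 25/4.
Taking the (2/7, 4/7, 1/7)-weighted average: (2/7)·(13/4) + (4/7)·(3/4) + (1/7)·(25/4) = 9/4.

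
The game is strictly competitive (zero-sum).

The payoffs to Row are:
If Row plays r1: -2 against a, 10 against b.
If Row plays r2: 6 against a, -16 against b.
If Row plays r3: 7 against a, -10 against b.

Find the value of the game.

50/29

Row r2 is strictly dominated by row r3, so Row never plays it.
The remaining 2×2 game on (r1, r3) × (a, b) has no saddle point. Let Row play r1 with probability p; indifference gives −2p + 7(1−p) = 10p − 10(1−p), so p = 17/29.
Similarly Column's optimal q on a is 20/29, and the value is -2·(20/29) + (10)·(9/29) = 50/29.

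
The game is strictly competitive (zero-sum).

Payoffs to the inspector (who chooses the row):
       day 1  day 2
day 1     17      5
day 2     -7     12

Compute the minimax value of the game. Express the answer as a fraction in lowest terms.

Row minima are 5 and -7, so the inspector's maximin is 5; column maxima are 17 and 12, so the inspectee's minimax is 12. These differ, so the equilibrium is in mixed strategies.
Let the inspector play day 1 with probability p. The inspectee is indifferent when 17p − 7(1−p) = 5p + 12(1−p), giving p = 19/31.
Let the inspectee play day 1 with probability q. The inspector is indifferent when 17q + 5(1−q) = −7q + 12(1−q), giving q = 7/31.
The value is 17·(7/31) + (5)·(24/31) = 239/31.

239/31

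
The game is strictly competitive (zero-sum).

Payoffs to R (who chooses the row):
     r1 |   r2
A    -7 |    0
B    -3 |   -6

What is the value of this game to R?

Row minima are -7 and -6, so R's maximin is -6; column maxima are -3 and 0, so C's minimax is -3. These differ, so the equilibrium is in mixed strategies.
Let R play A with probability p. C is indifferent when −7p − 3(1−p) = −6(1−p), giving p = 3/10.
Let C play r1 with probability q. R is indifferent when −7q = −3q − 6(1−q), giving q = 3/5.
The value is -7·(3/5) + (0)·(2/5) = -21/5.

-21/5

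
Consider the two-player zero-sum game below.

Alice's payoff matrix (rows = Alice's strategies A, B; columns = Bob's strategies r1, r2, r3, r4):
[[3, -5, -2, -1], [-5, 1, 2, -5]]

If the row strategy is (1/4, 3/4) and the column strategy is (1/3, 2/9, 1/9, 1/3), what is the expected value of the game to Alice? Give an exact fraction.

-7/3

Against (1/3, 2/9, 1/9, 1/3), each row's expected payoff is A: -2/3; B: -26/9.
Taking the (1/4, 3/4)-weighted average: (1/4)·(-2/3) + (3/4)·(-26/9) = -7/3.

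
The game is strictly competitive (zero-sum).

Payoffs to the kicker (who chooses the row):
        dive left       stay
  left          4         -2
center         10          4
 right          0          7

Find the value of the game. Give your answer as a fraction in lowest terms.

70/13

Row left is strictly dominated by row center, so the kicker never plays it.
The remaining 2×2 game on (center, right) × (dive left, stay) has no saddle point. Let the kicker play center with probability p; indifference gives 10p = 4p + 7(1−p), so p = 7/13.
Similarly the goalkeeper's optimal q on dive left is 3/13, and the value is 10·(3/13) + (4)·(10/13) = 70/13.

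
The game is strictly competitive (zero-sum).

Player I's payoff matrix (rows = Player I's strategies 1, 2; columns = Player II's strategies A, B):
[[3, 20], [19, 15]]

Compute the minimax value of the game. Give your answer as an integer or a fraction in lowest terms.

Row minima are 3 and 15, so Player I's maximin is 15; column maxima are 19 and 20, so Player II's minimax is 19. These differ, so the equilibrium is in mixed strategies.
Let Player I play 1 with probability p. Player II is indifferent when 3p + 19(1−p) = 20p + 15(1−p), giving p = 4/21.
Let Player II play A with probability q. Player I is indifferent when 3q + 20(1−q) = 19q + 15(1−q), giving q = 5/21.
The value is 3·(5/21) + (20)·(16/21) = 335/21.

335/21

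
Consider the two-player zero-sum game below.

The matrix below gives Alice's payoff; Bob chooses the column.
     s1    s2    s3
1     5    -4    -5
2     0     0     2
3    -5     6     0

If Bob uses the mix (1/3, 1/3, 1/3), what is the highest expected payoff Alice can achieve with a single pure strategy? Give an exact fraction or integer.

2/3

1: (5)·(1/3) + (-4)·(1/3) + (-5)·(1/3) = -4/3.
2: (0)·(1/3) + (0)·(1/3) + (2)·(1/3) = 2/3.
3: (-5)·(1/3) + (6)·(1/3) + (0)·(1/3) = 1/3.
The best pure response is 2 with expected payoff 2/3.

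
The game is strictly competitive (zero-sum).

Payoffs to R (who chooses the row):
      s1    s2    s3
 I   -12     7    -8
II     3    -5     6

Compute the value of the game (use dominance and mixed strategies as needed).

-13/9

Column s3 is strictly dominated by s1 for C (it gives R more in every row).
The remaining 2×2 game on (I, II) × (s1, s2) has no saddle point. Let R play I with probability p; indifference gives −12p + 3(1−p) = 7p − 5(1−p), so p = 8/27.
Similarly C's optimal q on s1 is 4/9, and the value is -12·(4/9) + (7)·(5/9) = -13/9.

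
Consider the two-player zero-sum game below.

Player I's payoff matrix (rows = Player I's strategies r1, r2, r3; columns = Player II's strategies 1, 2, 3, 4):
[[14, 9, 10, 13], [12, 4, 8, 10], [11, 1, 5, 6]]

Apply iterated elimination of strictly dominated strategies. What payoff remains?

Column 1 is strictly dominated by 2 for Player II (9<14, 4<12, 1<11); eliminate 1.
Column 4 is strictly dominated by 2 for Player II (9<13, 4<10, 1<6); eliminate 4.
Column 3 is strictly dominated by 2 for Player II (9<10, 4<8, 1<5); eliminate 3.
Row r3 is strictly dominated by row r1 (9>1); eliminate r3.
Row r2 is strictly dominated by row r1 (9>4); eliminate r2.
Only (r1, 2) remains, with payoff 9.

9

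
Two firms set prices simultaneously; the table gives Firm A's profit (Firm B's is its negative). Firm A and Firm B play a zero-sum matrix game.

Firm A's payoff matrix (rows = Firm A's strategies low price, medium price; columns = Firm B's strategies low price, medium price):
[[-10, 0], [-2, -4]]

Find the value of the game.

Row minima are -10 and -4, so Firm A's maximin is -4; column maxima are -2 and 0, so Firm B's minimax is -2. These differ, so the equilibrium is in mixed strategies.
Let Firm A play low price with probability p. Firm B is indifferent when −10p − 2(1−p) = −4(1−p), giving p = 1/6.
Let Firm B play low price with probability q. Firm A is indifferent when −10q = −2q − 4(1−q), giving q = 1/3.
The value is -10·(1/3) + (0)·(2/3) = -10/3.

-10/3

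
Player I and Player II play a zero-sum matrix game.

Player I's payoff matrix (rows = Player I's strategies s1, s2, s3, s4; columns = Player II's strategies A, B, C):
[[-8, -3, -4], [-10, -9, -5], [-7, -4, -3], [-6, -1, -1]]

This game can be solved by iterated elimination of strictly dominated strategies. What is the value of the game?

-6

Row s3 is strictly dominated by row s4 (-6>-7, -1>-4, -1>-3); eliminate s3.
Row s2 is strictly dominated by row s1 (-8>-10, -3>-9, -4>-5); eliminate s2.
Row s1 is strictly dominated by row s4 (-6>-8, -1>-3, -1>-4); eliminate s1.
Column C is strictly dominated by A for Player II (-6<-1); eliminate C.
Column B is strictly dominated by A for Player II (-6<-1); eliminate B.
Only (s4, A) remains, with payoff -6.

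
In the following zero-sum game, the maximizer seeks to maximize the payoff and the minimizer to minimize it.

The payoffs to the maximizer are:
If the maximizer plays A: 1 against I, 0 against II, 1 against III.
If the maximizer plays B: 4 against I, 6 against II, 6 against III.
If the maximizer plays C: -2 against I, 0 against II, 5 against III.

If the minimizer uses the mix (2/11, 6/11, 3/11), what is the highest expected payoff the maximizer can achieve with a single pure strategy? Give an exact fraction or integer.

A: (1)·(2/11) + (0)·(6/11) + (1)·(3/11) = 5/11.
B: (4)·(2/11) + (6)·(6/11) + (6)·(3/11) = 62/11.
C: (-2)·(2/11) + (0)·(6/11) + (5)·(3/11) = 1.
The best pure response is B with expected payoff 62/11.

62/11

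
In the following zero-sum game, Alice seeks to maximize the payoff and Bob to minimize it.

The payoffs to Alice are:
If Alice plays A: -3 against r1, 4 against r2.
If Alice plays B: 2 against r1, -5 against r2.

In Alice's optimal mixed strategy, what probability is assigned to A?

Row minima are -3 and -5, so Alice's maximin is -3; column maxima are 2 and 4, so Bob's minimax is 2. These differ, so the equilibrium is in mixed strategies.
Let Alice play A with probability p. Bob is indifferent when −3p + 2(1−p) = 4p − 5(1−p), giving p = 1/2.

1/2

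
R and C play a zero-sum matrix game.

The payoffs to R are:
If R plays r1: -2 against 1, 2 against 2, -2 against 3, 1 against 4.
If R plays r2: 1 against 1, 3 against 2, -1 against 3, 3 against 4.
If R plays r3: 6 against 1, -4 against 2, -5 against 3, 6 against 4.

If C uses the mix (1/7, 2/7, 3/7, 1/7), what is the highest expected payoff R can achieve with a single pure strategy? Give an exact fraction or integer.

r1: (-2)·(1/7) + (2)·(2/7) + (-2)·(3/7) + (1)·(1/7) = -3/7.
r2: (1)·(1/7) + (3)·(2/7) + (-1)·(3/7) + (3)·(1/7) = 1.
r3: (6)·(1/7) + (-4)·(2/7) + (-5)·(3/7) + (6)·(1/7) = -11/7.
The best pure response is r2 with expected payoff 1.

1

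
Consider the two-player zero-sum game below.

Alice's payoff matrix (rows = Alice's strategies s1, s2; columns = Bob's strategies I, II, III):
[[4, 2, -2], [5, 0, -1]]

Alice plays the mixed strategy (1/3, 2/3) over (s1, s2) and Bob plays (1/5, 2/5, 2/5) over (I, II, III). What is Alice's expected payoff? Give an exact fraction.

Against (1/5, 2/5, 2/5), each row's expected payoff is s1: 4/5; s2: 3/5.
Taking the (1/3, 2/3)-weighted average: (1/3)·(4/5) + (2/3)·(3/5) = 2/3.

2/3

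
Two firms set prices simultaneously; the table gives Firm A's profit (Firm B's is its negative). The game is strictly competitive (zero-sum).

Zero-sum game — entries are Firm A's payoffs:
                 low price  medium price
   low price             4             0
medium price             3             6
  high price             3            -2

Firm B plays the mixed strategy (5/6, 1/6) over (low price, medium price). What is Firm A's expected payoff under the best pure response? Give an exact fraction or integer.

low price: (4)·(5/6) + (0)·(1/6) = 10/3.
medium price: (3)·(5/6) + (6)·(1/6) = 7/2.
high price: (3)·(5/6) + (-2)·(1/6) = 13/6.
The best pure response is medium price with expected payoff 7/2.

7/2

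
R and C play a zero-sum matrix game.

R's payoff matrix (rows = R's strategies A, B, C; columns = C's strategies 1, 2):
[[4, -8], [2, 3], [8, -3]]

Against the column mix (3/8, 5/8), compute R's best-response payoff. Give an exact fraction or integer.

A: (4)·(3/8) + (-8)·(5/8) = -7/2.
B: (2)·(3/8) + (3)·(5/8) = 21/8.
C: (8)·(3/8) + (-3)·(5/8) = 9/8.
The best pure response is B with expected payoff 21/8.

21/8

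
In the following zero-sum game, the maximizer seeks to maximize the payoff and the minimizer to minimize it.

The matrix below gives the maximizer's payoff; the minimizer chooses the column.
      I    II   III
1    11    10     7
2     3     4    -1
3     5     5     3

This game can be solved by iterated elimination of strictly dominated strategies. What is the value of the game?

Row 2 is strictly dominated by row 1 (11>3, 10>4, 7>-1); eliminate 2.
Row 3 is strictly dominated by row 1 (11>5, 10>5, 7>3); eliminate 3.
Column II is strictly dominated by III for the minimizer (7<10); eliminate II.
Column I is strictly dominated by III for the minimizer (7<11); eliminate I.
Only (1, III) remains, with payoff 7.

7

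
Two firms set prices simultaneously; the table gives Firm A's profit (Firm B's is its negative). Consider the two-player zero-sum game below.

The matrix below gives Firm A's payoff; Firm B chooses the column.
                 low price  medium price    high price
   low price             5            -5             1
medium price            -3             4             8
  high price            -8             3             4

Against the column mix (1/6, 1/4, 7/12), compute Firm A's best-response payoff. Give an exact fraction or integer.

low price: (5)·(1/6) + (-5)·(1/4) + (1)·(7/12) = 1/6.
medium price: (-3)·(1/6) + (4)·(1/4) + (8)·(7/12) = 31/6.
high price: (-8)·(1/6) + (3)·(1/4) + (4)·(7/12) = 7/4.
The best pure response is medium price with expected payoff 31/6.

31/6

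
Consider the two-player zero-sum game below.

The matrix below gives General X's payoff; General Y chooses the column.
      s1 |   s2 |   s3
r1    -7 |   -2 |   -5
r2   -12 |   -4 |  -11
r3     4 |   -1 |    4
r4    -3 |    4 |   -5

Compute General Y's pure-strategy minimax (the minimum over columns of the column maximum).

The worst case (largest entry) in each column is s1: 4, s2: 4, s3: 4.
The best (smallest) of these is 4.

4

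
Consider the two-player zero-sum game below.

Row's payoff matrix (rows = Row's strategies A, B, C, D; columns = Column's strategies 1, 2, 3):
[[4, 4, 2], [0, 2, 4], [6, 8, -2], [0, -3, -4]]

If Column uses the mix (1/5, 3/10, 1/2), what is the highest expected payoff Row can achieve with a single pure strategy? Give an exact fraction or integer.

3

A: (4)·(1/5) + (4)·(3/10) + (2)·(1/2) = 3.
B: (0)·(1/5) + (2)·(3/10) + (4)·(1/2) = 13/5.
C: (6)·(1/5) + (8)·(3/10) + (-2)·(1/2) = 13/5.
D: (0)·(1/5) + (-3)·(3/10) + (-4)·(1/2) = -29/10.
The best pure response is A with expected payoff 3.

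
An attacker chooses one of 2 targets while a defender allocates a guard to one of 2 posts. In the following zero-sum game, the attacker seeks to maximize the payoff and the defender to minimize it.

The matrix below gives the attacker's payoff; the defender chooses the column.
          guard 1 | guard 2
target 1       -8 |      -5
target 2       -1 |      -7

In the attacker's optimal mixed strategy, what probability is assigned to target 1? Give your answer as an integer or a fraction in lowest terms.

2/3

Row minima are -8 and -7, so the attacker's maximin is -7; column maxima are -1 and -5, so the defender's minimax is -5. These differ, so the equilibrium is in mixed strategies.
Let the attacker play target 1 with probability p. The defender is indifferent when −8p − (1−p) = −5p − 7(1−p), giving p = 2/3.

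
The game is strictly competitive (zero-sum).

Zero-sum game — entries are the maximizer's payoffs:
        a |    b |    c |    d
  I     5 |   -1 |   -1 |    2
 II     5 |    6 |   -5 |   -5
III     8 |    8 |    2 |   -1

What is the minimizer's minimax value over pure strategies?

2

The worst case (largest entry) in each column is a: 8, b: 8, c: 2, d: 2.
The best (smallest) of these is 2.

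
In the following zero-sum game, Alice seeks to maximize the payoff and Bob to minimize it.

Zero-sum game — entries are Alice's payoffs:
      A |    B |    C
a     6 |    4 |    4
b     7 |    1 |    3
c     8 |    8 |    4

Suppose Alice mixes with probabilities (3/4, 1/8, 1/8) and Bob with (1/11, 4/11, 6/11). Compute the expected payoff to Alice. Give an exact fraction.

Against (1/11, 4/11, 6/11), each row's expected payoff is a: 46/11; b: 29/11; c: 64/11.
Taking the (3/4, 1/8, 1/8)-weighted average: (3/4)·(46/11) + (1/8)·(29/11) + (1/8)·(64/11) = 369/88.

369/88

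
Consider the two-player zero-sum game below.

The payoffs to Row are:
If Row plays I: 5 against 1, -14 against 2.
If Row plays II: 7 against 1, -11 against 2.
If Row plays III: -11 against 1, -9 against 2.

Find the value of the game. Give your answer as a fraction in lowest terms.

Row I is strictly dominated by row II, so Row never plays it.
The remaining 2×2 game on (II, III) × (1, 2) has no saddle point. Let Row play II with probability p; indifference gives 7p − 11(1−p) = −11p − 9(1−p), so p = 1/10.
Similarly Column's optimal q on 1 is 1/10, and the value is 7·(1/10) + (-11)·(9/10) = -46/5.

-46/5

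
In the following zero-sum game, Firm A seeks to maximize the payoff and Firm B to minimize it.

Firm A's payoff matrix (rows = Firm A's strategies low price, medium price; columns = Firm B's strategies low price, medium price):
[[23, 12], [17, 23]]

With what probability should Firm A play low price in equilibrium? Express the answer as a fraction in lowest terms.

Row minima are 12 and 17, so Firm A's maximin is 17; column maxima are 23 and 23, so Firm B's minimax is 23. These differ, so the equilibrium is in mixed strategies.
Let Firm A play low price with probability p. Firm B is indifferent when 23p + 17(1−p) = 12p + 23(1−p), giving p = 6/17.

6/17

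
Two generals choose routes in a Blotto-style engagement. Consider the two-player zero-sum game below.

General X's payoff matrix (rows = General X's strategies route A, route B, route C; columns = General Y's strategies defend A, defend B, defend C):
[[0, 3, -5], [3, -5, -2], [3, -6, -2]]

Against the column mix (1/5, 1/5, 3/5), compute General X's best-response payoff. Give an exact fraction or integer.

route A: (0)·(1/5) + (3)·(1/5) + (-5)·(3/5) = -12/5.
route B: (3)·(1/5) + (-5)·(1/5) + (-2)·(3/5) = -8/5.
route C: (3)·(1/5) + (-6)·(1/5) + (-2)·(3/5) = -9/5.
The best pure response is route B with expected payoff -8/5.

-8/5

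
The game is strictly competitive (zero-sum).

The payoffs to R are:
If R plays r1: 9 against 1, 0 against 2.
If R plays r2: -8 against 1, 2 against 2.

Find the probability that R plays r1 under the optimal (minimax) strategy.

Row minima are 0 and -8, so R's maximin is 0; column maxima are 9 and 2, so C's minimax is 2. These differ, so the equilibrium is in mixed strategies.
Let R play r1 with probability p. C is indifferent when 9p − 8(1−p) = 2(1−p), giving p = 10/19.

10/19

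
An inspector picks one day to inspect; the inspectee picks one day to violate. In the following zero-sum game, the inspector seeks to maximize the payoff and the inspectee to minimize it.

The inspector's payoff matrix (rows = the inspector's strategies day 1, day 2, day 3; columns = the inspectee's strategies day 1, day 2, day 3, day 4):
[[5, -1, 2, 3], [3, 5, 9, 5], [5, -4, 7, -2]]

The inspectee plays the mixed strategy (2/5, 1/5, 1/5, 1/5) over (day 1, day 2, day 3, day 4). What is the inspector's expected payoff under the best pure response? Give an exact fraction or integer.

5

day 1: (5)·(2/5) + (-1)·(1/5) + (2)·(1/5) + (3)·(1/5) = 14/5.
day 2: (3)·(2/5) + (5)·(1/5) + (9)·(1/5) + (5)·(1/5) = 5.
day 3: (5)·(2/5) + (-4)·(1/5) + (7)·(1/5) + (-2)·(1/5) = 11/5.
The best pure response is day 2 with expected payoff 5.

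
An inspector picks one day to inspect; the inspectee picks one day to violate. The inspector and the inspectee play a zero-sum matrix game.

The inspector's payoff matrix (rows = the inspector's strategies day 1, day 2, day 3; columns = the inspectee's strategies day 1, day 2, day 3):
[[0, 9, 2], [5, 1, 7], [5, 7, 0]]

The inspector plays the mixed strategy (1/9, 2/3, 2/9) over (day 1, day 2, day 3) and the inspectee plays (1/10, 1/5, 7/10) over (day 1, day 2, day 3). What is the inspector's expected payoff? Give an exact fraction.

Against (1/10, 1/5, 7/10), each row's expected payoff is day 1: 16/5; day 2: 28/5; day 3: 19/10.
Taking the (1/9, 2/3, 2/9)-weighted average: (1/9)·(16/5) + (2/3)·(28/5) + (2/9)·(19/10) = 203/45.

203/45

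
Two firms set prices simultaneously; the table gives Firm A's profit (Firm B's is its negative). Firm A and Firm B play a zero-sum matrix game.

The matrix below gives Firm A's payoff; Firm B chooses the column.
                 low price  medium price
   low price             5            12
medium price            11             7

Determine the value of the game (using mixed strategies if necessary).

97/11

Row minima are 5 and 7, so Firm A's maximin is 7; column maxima are 11 and 12, so Firm B's minimax is 11. These differ, so the equilibrium is in mixed strategies.
Let Firm A play low price with probability p. Firm B is indifferent when 5p + 11(1−p) = 12p + 7(1−p), giving p = 4/11.
Let Firm B play low price with probability q. Firm A is indifferent when 5q + 12(1−q) = 11q + 7(1−q), giving q = 5/11.
The value is 5·(5/11) + (12)·(6/11) = 97/11.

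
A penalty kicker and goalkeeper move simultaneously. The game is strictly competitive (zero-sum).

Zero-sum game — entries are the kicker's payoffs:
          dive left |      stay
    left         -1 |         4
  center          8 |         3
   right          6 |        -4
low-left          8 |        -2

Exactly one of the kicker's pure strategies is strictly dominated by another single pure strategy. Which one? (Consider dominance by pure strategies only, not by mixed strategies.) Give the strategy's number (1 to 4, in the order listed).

Compare right with center: 8 > 6, 3 > -4.
So center strictly dominates right for the kicker; right is strictly dominated.

3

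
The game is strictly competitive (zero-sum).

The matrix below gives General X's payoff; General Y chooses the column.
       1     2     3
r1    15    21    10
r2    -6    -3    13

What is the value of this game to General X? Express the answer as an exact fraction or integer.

85/8

Column 2 is strictly dominated by 1 for General Y (it gives General X more in every row).
The remaining 2×2 game on (r1, r2) × (1, 3) has no saddle point. Let General X play r1 with probability p; indifference gives 15p − 6(1−p) = 10p + 13(1−p), so p = 19/24.
Similarly General Y's optimal q on 1 is 1/8, and the value is 15·(1/8) + (10)·(7/8) = 85/8.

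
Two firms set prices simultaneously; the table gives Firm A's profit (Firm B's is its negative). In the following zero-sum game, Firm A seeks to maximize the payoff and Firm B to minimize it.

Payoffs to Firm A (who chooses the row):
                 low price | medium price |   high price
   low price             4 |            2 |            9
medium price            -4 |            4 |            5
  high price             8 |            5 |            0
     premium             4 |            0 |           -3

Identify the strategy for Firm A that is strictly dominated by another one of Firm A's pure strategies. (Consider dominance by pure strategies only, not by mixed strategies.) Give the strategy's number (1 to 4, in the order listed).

4

Compare premium with high price: 8 > 4, 5 > 0, 0 > -3.
So high price strictly dominates premium for Firm A; premium is strictly dominated.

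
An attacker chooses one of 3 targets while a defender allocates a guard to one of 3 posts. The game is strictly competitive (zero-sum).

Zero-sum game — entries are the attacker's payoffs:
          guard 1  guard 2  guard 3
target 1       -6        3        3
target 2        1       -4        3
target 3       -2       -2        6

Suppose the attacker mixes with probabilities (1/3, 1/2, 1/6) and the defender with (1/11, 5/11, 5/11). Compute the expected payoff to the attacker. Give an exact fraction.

Against (1/11, 5/11, 5/11), each row's expected payoff is target 1: 24/11; target 2: -4/11; target 3: 18/11.
Taking the (1/3, 1/2, 1/6)-weighted average: (1/3)·(24/11) + (1/2)·(-4/11) + (1/6)·(18/11) = 9/11.

9/11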